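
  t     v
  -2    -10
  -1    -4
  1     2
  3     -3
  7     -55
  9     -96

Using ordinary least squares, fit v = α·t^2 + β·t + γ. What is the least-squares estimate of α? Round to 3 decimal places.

From the data, Σt^2·t^2 = 9061, Σt^2·t = 1091, Σt^2 = 145, Σt·t = 145, Σt = 17, Σ1 = 6.
Moment sums: Σt^2·v = -10540, Σt·v = -1232, Σv = -166.
XᵀX·[α, β, γ]ᵀ = Xᵀv becomes [[9061, 1091, 145]; [1091, 145, 17]; [145, 17, 6]]·[α, β, γ]ᵀ = [-10540, -1232, -166]ᵀ.
Inverting the 3×3 Gram matrix, [α, β, γ]ᵀ = [-815/539, 135/49, 576/539]ᵀ.

α = -1.512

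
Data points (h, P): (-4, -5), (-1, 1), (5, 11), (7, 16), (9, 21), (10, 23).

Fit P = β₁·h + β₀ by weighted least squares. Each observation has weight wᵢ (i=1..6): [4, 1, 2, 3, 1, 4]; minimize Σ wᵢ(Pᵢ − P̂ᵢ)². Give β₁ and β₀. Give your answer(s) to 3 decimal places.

β₁ = 1.976, β₀ = 2.635

Normal-equation sums: Σwᵢ·h·h = 743, Σwᵢ·h = 63, Σwᵢ·1 = 15.
Moment sums: Σwᵢ·h·P = 1634, Σwᵢ·P = 164.
Normal equations: [[743, 63]; [63, 15]]·[β₁, β₀]ᵀ = [1634, 164]ᵀ.
Eliminating β₀: 15·(row 1) − 63·(row 2) gives 7176·β₁ = 15·1634 − 63·164 = 14178, so β₁ = 2363/1196.
Then β₀ = (164 − 63·(2363/1196))/15 = 9455/3588.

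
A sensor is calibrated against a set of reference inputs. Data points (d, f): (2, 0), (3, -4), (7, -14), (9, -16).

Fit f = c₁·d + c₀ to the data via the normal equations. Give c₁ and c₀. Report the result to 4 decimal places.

With design matrix M, MᵀM = [[143, 21]; [21, 4]] and Mᵀf = [-254, -34]ᵀ.
Determinant 143·4 − 21² = 131.
c₁ = ((-254)·4 − 21·(-34))/131 = -302/131; c₀ = (143·(-34) − 21·(-254))/131 = 472/131.

c₁ = -2.3053, c₀ = 3.6031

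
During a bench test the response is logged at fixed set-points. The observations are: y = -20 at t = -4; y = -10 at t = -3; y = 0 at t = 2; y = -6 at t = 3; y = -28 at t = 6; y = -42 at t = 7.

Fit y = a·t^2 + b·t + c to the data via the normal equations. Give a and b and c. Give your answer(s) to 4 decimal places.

a = -1.0259, b = 1.0602, c = 1.4208

Sums needed: Σt^2·t^2 = 4131, Σt^2·t = 503, Σt^2 = 123, Σt·t = 123, Σt = 11, Σ1 = 6.
And Σt^2·y = -3530, Σt·y = -370, Σy = -106.
Solving the 3×3 system (Gaussian elimination) gives a = -34049/33189, b = 317/299, c = 47156/33189.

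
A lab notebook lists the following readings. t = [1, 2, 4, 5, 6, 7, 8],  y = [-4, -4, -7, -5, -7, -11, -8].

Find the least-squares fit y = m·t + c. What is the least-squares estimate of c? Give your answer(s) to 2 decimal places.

c = -2.85

Entries of AᵀA: Σt·t = 195, Σt = 33, Σ1 = 7.
Moment sums: Σt·y = -248, Σy = -46.
AᵀA·[m, c]ᵀ = Aᵀy becomes [[195, 33]; [33, 7]]·[m, c]ᵀ = [-248, -46]ᵀ.
Eliminating c: 7·(row 1) − 33·(row 2) gives 276·m = 7·(-248) − 33·(-46) = -218, so m = -109/138.
Then c = ((-46) − 33·(-109/138))/7 = -131/46.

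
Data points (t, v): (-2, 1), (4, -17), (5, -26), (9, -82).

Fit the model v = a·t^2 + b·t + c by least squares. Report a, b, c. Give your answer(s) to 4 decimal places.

With design matrix X, XᵀX = [[7458, 910, 126]; [910, 126, 16]; [126, 16, 4]] and Xᵀv = [-7560, -938, -124]ᵀ.
Inverting the 3×3 Gram matrix, [a, b, c]ᵀ = [-23548/25741, -29307/25741, 61019/25741]ᵀ.

a = -0.9148, b = -1.1385, c = 2.3705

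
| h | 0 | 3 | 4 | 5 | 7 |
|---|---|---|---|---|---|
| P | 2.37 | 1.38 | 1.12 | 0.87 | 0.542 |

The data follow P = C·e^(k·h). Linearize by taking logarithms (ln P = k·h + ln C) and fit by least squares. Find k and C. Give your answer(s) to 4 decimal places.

Let Y = ln P. Fitting Y = k·h + ln C by least squares:
AᵀA = [[99.0000, 19.0000]; [19.0000, 5]], rhs = [-3.5642, 0.5466]ᵀ  (here Σh = 19.0000, Σ(h)² = 99.0000, Σln P = 0.5466, Σh·ln P = -3.5642).
Solving (det = 134.0000): k = -0.21049, ln C = 0.90916, so C = exp(0.90916) = 2.48224.

k = -0.2105, C = 2.4822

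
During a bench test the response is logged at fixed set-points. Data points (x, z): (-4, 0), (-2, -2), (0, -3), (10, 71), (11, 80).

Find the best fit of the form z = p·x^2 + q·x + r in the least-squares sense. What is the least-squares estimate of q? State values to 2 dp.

q = 1.69

Setting ∂/∂p … = 0 gives: 24913·p + 2259·q + 241·r = 16772;  2259·p + 241·q + 15·r = 1594;  241·p + 15·q + 5·r = 146.
Solving the 3×3 system (Gaussian elimination) gives p = 82753/154298, q = 130765/77149, r = -267783/154298.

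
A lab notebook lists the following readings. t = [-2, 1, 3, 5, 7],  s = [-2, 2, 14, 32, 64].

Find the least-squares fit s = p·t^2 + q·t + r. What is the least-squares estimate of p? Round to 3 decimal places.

The normal system AᵀA·[p, q, r]ᵀ = Aᵀs is [[3124, 488, 88]; [488, 88, 14]; [88, 14, 5]]·[p, q, r]ᵀ = [4056, 656, 110]ᵀ.
Inverting the 3×3 Gram matrix, [p, q, r]ᵀ = [6056/5781, 11243/5781, -3628/1927]ᵀ.

p = 1.048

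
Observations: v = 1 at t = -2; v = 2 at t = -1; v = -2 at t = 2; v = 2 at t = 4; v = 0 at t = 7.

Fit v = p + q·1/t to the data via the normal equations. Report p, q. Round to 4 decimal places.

Setting ∂/∂p … = 0 gives: 5·p + (-17/28)·q = 3;  (-17/28)·p + (1241/784)·q = -3.
(Σ1 = 5, Σ1/t = -17/28, Σ1/t·1/t = 1241/784, Σv = 3, Σ1/t·v = -3.)
Δ = 5·(1241/784) − (-17/28)² = 1479/196.
p = (3·(1241/784) − (-17/28)·(-3))/(1479/196) = 45/116; q = (5·(-3) − (-17/28)·3)/(1479/196) = -861/493.

p = 0.3879, q = -1.7465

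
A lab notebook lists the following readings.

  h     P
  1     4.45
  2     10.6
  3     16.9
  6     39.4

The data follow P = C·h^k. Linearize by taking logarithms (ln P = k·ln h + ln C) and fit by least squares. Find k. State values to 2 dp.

k = 1.21

Let Y = ln P. Fitting Y = k·ln h + ln C by least squares:
Σln h = 3.5835, Σ(ln h)² = 4.8978, Σln P = 10.3548, Σln h·ln P = 11.3250.
Equations: 4.8978·k + 3.5835·ln C = 11.3250;  3.5835·k + 4·ln C = 10.3548.
Slope k = (n·Σln h·ln P − Σln h·Σln P)/(n·Σ(ln h)² − (Σln h)²) = (4·11.3250 − 3.5835·10.3548)/6.7496 = 1.21391; ln C = (Σln P − k·Σln h)/n = 1.50119.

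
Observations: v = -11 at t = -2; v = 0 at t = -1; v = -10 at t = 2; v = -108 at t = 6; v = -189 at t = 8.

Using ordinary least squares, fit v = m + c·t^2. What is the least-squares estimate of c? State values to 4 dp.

The normal equations are: 5·m + 109·c = -318;  109·m + 5425·c = -16068.
Eliminating c: 5425·(row 1) − 109·(row 2) gives 15244·m = 5425·(-318) − 109·(-16068) = 26262, so m = 13131/7622.
Then c = ((-16068) − 109·(13131/7622))/5425 = -22839/7622.

c = -2.9965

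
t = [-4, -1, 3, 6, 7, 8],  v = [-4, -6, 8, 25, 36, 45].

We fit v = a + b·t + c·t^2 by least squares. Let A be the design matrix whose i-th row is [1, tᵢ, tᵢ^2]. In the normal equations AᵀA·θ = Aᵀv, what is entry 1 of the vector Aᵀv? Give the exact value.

104

Entry 1 ↔ basis 1, so (Aᵀv)_{1} = Σᵢ vᵢ = (1)·(-4) + (1)·(-6) + (1)·(8) + (1)·(25) + (1)·(36) + (1)·(45) = 104.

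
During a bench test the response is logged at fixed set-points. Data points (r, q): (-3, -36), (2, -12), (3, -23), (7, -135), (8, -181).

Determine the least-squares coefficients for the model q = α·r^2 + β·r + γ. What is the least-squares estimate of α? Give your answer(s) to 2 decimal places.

α = -3.03

Setting ∂/∂α … = 0 gives: 6675·α + 863·β + 135·γ = -18778;  863·α + 135·β + 17·γ = -2378;  135·α + 17·β + 5·γ = -387.
Inverting the 3×3 Gram matrix, [α, β, γ]ᵀ = [-21387/7070, 29/14, -9781/3535]ᵀ.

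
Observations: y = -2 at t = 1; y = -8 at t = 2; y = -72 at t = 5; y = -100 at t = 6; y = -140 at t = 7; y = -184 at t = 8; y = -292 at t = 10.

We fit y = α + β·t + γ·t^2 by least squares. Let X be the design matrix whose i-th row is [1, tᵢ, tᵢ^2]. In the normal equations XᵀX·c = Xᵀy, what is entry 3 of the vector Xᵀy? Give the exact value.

Entry 3 ↔ basis t^2, so (Xᵀy)_{3} = Σᵢ (t^2)·yᵢ = (1)·(-2) + (4)·(-8) + (25)·(-72) + (36)·(-100) + (49)·(-140) + (64)·(-184) + (100)·(-292) = -53270.

-53270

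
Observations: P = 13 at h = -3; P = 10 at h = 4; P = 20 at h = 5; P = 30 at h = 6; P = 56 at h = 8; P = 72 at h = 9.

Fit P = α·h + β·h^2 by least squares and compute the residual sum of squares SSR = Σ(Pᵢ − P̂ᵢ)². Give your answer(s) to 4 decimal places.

Forming XᵀX = [[231, 1619]; [1619, 12915]] and XᵀP = [1377, 11273]ᵀ gives XᵀX·[α, β]ᵀ = XᵀP.
det = 231·12915 − 1619² = 362204.
α = (1377·12915 − 1619·11273)/362204 = -116758/90551; β = (231·11273 − 1619·1377)/362204 = 93675/90551.
Residuals: -16186/90551, -126258/90551, 52935/90551, 44778/90551, 9720/90551, -747/3937; SSR = 236330/90551.

SSR = 2.6099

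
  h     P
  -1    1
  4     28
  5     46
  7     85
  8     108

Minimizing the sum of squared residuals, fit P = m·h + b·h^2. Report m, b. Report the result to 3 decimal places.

m = 1.094, b = 1.563

The normal equations are: 155·m + 1043·b = 1800;  1043·m + 7379·b = 12676.
Δ = 155·7379 − 1043² = 55896.
m = (1800·7379 − 1043·12676)/55896 = 899/822; b = (155·12676 − 1043·1800)/55896 = 1285/822.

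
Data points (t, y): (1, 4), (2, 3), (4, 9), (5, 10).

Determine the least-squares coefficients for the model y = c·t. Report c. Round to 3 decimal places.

Entries of AᵀA: Σt·t = 46.
Right-hand side: Σt·y = 96.
So AᵀA·[c]ᵀ = Aᵀy: [[46]]·[c]ᵀ = [96]ᵀ.
Hence c = 96 / 46 ≈ 2.08696.

c = 2.087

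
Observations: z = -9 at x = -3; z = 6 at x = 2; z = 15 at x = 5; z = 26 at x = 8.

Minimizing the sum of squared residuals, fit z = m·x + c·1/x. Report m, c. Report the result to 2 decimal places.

m = 3.21, c = -1.45

Setting ∂/∂m … = 0 gives: 102·m + 4·c = 322;  4·m + (6001/14400)·c = 49/4.
(Σx·x = 102, Σx·1/x = 4, Σ1/x·1/x = 6001/14400, Σx·z = 322, Σ1/x·z = 49/4.)
Eliminating c: (6001/14400)·(row 1) − 4·(row 2) gives (63617/2400)·m = (6001/14400)·322 − 4·(49/4) = 613361/7200, so m = 613361/190851.
Then c = ((49/4) − 4·(613361/190851))/(6001/14400) = -92400/63617.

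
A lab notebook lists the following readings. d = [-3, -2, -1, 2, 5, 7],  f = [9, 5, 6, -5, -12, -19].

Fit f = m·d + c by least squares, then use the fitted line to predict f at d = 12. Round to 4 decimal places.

Setting ∂/∂m … = 0 gives: 92·m + 8·c = -246;  8·m + 6·c = -16.
(Σd·d = 92, Σd = 8, Σ1 = 6, Σd·f = -246, Σf = -16.)
Eliminating c: 6·(row 1) − 8·(row 2) gives 488·m = 6·(-246) − 8·(-16) = -1348, so m = -337/122.
Then c = ((-16) − 8·(-337/122))/6 = 62/61.
At d = 12: f̂ = (-337/122)·(12) + (62/61)·(1) = -1960/61.

f̂ = -32.1311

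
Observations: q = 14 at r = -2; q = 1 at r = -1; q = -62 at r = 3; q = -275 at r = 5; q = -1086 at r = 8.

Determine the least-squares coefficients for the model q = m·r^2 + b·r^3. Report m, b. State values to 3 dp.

m = -0.922, b = -2.006

Compute the Gram sums: Σr^2·r^2 = 4819, Σr^2·r^3 = 36103, Σr^3·r^3 = 278563.
Right-hand side: Σr^2·q = -76880, Σr^3·q = -592194.
det = 4819·278563 − 36103² = 38968488.
m = ((-76880)·278563 − 36103·(-592194))/38968488 = -17971729/19484244; b = (4819·(-592194) − 36103·(-76880))/38968488 = -494837/246636.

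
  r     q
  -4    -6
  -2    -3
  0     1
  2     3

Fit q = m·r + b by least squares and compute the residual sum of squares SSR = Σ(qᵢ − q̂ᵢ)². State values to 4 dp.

SSR = 0.7000

The normal equations are: 24·m + (-4)·b = 36;  (-4)·m + 4·b = -5.
(Σr·r = 24, Σr = -4, Σ1 = 4, Σr·q = 36, Σq = -5.)
Δ = 24·4 − (-4)² = 80.
m = (36·4 − (-4)·(-5))/80 = 31/20; b = (24·(-5) − (-4)·36)/80 = 3/10.
Residuals: -1/10, -1/5, 7/10, -2/5; SSR = 7/10.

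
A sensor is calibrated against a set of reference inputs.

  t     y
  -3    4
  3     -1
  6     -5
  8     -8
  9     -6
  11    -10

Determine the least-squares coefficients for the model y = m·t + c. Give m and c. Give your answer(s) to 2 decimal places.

Entries of XᵀX: Σt·t = 320, Σt = 34, Σ1 = 6.
For Xᵀy: Σt·y = -273, Σy = -26.
So XᵀX·[m, c]ᵀ = Xᵀy: [[320, 34]; [34, 6]]·[m, c]ᵀ = [-273, -26]ᵀ.
Eliminating c: 6·(row 1) − 34·(row 2) gives 764·m = 6·(-273) − 34·(-26) = -754, so m = -377/382.
Then c = ((-26) − 34·(-377/382))/6 = 481/382.

m = -0.99, c = 1.26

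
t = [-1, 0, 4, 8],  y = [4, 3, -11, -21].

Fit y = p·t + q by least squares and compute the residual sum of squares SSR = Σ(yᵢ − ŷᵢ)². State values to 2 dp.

Compute the Gram sums: Σt·t = 81, Σt = 11, Σ1 = 4.
Right-hand side: Σt·y = -216, Σy = -25.
Determinant 81·4 − 11² = 203.
p = ((-216)·4 − 11·(-25))/203 = -589/203; q = (81·(-25) − 11·(-216))/203 = 351/203.
Residuals: -128/203, 258/203, -228/203, 14/29; SSR = 712/203.

SSR = 3.51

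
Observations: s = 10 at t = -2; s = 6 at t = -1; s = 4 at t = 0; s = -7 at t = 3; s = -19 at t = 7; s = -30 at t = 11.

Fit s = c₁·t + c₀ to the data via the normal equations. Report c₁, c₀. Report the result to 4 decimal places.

c₁ = -3.0923, c₀ = 3.2769

Entries of AᵀA: Σt·t = 184, Σt = 18, Σ1 = 6.
And Σt·s = -510, Σs = -36.
AᵀA·[c₁, c₀]ᵀ = Aᵀs becomes [[184, 18]; [18, 6]]·[c₁, c₀]ᵀ = [-510, -36]ᵀ.
Determinant 184·6 − 18² = 780.
c₁ = ((-510)·6 − 18·(-36))/780 = -201/65; c₀ = (184·(-36) − 18·(-510))/780 = 213/65.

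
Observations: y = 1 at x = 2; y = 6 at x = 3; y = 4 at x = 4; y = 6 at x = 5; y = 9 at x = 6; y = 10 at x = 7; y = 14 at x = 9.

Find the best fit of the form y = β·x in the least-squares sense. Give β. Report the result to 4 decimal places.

The normal equations are: 220·β = 316.
β = 316/220 = 1.43636.

β = 1.4364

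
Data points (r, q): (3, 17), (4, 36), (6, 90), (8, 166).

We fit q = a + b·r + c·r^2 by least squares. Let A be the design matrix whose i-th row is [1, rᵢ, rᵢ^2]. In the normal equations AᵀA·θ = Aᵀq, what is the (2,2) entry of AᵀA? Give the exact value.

125

Row 2 ↔ basis r, column 2 ↔ basis r, so (AᵀA)_{2,2} = Σᵢ (r)·(r) = (3)·(3) + (4)·(4) + (6)·(6) + (8)·(8) = 125.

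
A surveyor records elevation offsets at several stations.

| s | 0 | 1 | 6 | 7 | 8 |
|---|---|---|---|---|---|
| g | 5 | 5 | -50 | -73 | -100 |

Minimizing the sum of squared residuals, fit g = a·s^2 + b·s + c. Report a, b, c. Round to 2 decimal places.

a = -1.96, b = 2.61, c = 4.72

Normal-equation sums: Σs^2·s^2 = 7794, Σs^2·s = 1072, Σs^2 = 150, Σs·s = 150, Σs = 22, Σ1 = 5.
Right-hand side: Σs^2·g = -11772, Σs·g = -1606, Σg = -213.
AᵀA·[a, b, c]ᵀ = Aᵀg becomes [[7794, 1072, 150]; [1072, 150, 22]; [150, 22, 5]]·[a, b, c]ᵀ = [-11772, -1606, -213]ᵀ.
Row-reducing yields a = -13471/6871, b = 17946/6871, c = 32463/6871.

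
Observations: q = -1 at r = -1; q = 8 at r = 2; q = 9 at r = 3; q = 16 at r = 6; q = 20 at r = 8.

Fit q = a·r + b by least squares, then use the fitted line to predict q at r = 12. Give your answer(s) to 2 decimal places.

q̂ = 29.66

From the data, Σr·r = 114, Σr = 18, Σ1 = 5.
Moment sums: Σr·q = 300, Σq = 52.
Determinant 114·5 − 18² = 246.
a = (300·5 − 18·52)/246 = 94/41; b = (114·52 − 18·300)/246 = 88/41.
At r = 12: q̂ = (94/41)·(12) + (88/41)·(1) = 1216/41.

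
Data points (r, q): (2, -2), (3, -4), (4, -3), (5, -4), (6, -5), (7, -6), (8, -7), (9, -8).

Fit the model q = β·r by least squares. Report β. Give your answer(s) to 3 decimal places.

Sums needed: Σr·r = 284.
And Σr·q = -248.
So AᵀA·[β]ᵀ = Aᵀq: [[284]]·[β]ᵀ = [-248]ᵀ.
Hence β = -248 / 284 ≈ -0.873239.

β = -0.873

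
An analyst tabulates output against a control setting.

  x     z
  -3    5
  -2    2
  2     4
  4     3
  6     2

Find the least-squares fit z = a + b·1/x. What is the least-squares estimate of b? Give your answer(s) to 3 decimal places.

Entries of MᵀM: Σ1 = 5, Σ1/x = 1/12, Σ1/x·1/x = 101/144.
And Σz = 16, Σ1/x·z = 5/12.
Normal equations: [[5, 1/12]; [1/12, 101/144]]·[a, b]ᵀ = [16, 5/12]ᵀ.
Eliminating b: (101/144)·(row 1) − (1/12)·(row 2) gives (7/2)·a = (101/144)·16 − (1/12)·(5/12) = 179/16, so a = 179/56.
Then b = ((5/12) − (1/12)·(179/56))/(101/144) = 3/14.

b = 0.214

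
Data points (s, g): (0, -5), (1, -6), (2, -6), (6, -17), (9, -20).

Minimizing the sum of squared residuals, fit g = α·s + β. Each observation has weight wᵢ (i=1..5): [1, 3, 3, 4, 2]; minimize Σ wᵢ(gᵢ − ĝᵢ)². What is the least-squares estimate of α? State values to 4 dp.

With design matrix A, AᵀWA = [[321, 51]; [51, 13]] and AᵀWg = [-822, -149]ᵀ.
Determinant 321·13 − 51² = 1572.
α = ((-822)·13 − 51·(-149))/1572 = -1029/524; β = (321·(-149) − 51·(-822))/1572 = -1969/524.

α = -1.9637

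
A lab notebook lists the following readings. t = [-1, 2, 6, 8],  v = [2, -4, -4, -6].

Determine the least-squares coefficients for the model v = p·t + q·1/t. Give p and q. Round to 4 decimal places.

p = -0.7044, q = -2.0095

Entries of MᵀM: Σt·t = 105, Σt·1/t = 4, Σ1/t·1/t = 745/576.
Right-hand side: Σt·v = -82, Σ1/t·v = -65/12.
Normal equations: [[105, 4]; [4, 745/576]]·[p, q]ᵀ = [-82, -65/12]ᵀ.
det = 105·(745/576) − 4² = 23003/192.
p = ((-82)·(745/576) − 4·(-65/12))/(23003/192) = -48610/69009; q = (105·(-65/12) − 4·(-82))/(23003/192) = -46224/23003.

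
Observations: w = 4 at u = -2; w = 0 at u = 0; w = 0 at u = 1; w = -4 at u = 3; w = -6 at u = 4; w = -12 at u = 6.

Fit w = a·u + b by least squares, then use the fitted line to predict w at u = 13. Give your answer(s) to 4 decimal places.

ŵ = -23.9524

The normal equations are: 66·a + 12·b = -116;  12·a + 6·b = -18.
(Σu·u = 66, Σu = 12, Σ1 = 6, Σu·w = -116, Σw = -18.)
Determinant 66·6 − 12² = 252.
a = ((-116)·6 − 12·(-18))/252 = -40/21; b = (66·(-18) − 12·(-116))/252 = 17/21.
At u = 13: ŵ = (-40/21)·(13) + (17/21)·(1) = -503/21.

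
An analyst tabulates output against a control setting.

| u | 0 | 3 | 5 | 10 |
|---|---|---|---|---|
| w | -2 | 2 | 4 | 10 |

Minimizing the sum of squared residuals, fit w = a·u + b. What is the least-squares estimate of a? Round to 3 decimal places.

a = 1.189

The normal system AᵀA·[a, b]ᵀ = Aᵀw is [[134, 18]; [18, 4]]·[a, b]ᵀ = [126, 14]ᵀ.
Δ = 134·4 − 18² = 212.
a = (126·4 − 18·14)/212 = 63/53; b = (134·14 − 18·126)/212 = -98/53.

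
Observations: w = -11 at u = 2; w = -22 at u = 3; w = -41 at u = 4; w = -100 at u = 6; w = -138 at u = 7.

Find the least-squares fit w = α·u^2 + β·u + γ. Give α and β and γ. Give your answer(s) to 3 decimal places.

The normal equations are: 4050·α + 658·β + 114·γ = -11260;  658·α + 114·β + 22·γ = -1818;  114·α + 22·β + 5·γ = -312.
(Σu^2·u^2 = 4050, Σu^2·u = 658, Σu^2 = 114, Σu·u = 114, Σu = 22, Σ1 = 5, Σu^2·w = -11260, Σu·w = -1818, Σw = -312.)
Solving the 3×3 system (Gaussian elimination) gives α = -2111/616, β = 3251/616, γ = -1153/154.

α = -3.427, β = 5.278, γ = -7.487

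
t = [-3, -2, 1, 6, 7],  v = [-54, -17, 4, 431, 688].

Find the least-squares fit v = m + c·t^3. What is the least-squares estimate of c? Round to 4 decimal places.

c = 2.0025

The normal equations are: 5·m + 525·c = 1052;  525·m + 165099·c = 330678.
Δ = 5·165099 − 525² = 549870.
m = (1052·165099 − 525·330678)/549870 = 13033/91645; c = (5·330678 − 525·1052)/549870 = 36703/18329.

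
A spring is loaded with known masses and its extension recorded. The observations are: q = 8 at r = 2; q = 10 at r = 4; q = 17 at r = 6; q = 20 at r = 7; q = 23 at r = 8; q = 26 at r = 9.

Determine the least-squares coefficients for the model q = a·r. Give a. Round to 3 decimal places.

Forming MᵀM = [[250]] and Mᵀq = [716]ᵀ gives MᵀM·[a]ᵀ = Mᵀq.
a = 716/250 = 2.864.

a = 2.864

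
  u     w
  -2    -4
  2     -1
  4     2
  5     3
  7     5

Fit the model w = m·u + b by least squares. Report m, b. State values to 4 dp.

AᵀA·[m, b]ᵀ = Aᵀw reads: 98·m + 16·b = 64;  16·m + 5·b = 5.
(Σu·u = 98, Σu = 16, Σ1 = 5, Σu·w = 64, Σw = 5.)
Determinant 98·5 − 16² = 234.
m = (64·5 − 16·5)/234 = 40/39; b = (98·5 − 16·64)/234 = -89/39.

m = 1.0256, b = -2.2821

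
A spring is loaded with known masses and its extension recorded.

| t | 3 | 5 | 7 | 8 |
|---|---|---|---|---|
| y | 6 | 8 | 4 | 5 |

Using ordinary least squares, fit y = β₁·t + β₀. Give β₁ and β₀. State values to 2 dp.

β₁ = -0.42, β₀ = 8.19

From the data, Σt·t = 147, Σt = 23, Σ1 = 4.
Moment sums: Σt·y = 126, Σy = 23.
Normal equations: [[147, 23]; [23, 4]]·[β₁, β₀]ᵀ = [126, 23]ᵀ.
Eliminating β₀: 4·(row 1) − 23·(row 2) gives 59·β₁ = 4·126 − 23·23 = -25, so β₁ = -25/59.
Then β₀ = (23 − 23·(-25/59))/4 = 483/59.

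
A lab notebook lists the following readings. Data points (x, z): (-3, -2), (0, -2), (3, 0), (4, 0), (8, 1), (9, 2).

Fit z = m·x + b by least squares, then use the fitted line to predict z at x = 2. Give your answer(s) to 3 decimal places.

ẑ = -0.671

With design matrix A, AᵀA = [[179, 21]; [21, 6]] and Aᵀz = [32, -1]ᵀ.
Eliminating b: 6·(row 1) − 21·(row 2) gives 633·m = 6·32 − 21·(-1) = 213, so m = 71/211.
Then b = ((-1) − 21·(71/211))/6 = -851/633.
At x = 2: ẑ = (71/211)·(2) + (-851/633)·(1) = -425/633.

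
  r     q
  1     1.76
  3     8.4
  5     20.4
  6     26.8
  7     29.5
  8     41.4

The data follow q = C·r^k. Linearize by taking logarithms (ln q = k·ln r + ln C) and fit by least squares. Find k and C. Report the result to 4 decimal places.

k = 1.5068, C = 1.7215

Let Y = ln q. Fitting Y = k·ln r + ln C by least squares:
Over the data: Σln r = 8.5252, Σ(ln r)² = 15.1183, Σln q = 16.1052, Σln r·ln q = 27.4115.
Normal system: [[15.1183, 8.5252]; [8.5252, 6]]·[k, ln C]ᵀ = [27.4115, 16.1052]ᵀ.
Slope k = (n·Σln r·ln q − Σln r·Σln q)/(n·Σ(ln r)² − (Σln r)²) = (6·27.4115 − 8.5252·16.1052)/18.0313 = 1.50682; ln C = (Σln q − k·Σln r)/n = 0.54321, so C = exp(0.54321) = 1.72152.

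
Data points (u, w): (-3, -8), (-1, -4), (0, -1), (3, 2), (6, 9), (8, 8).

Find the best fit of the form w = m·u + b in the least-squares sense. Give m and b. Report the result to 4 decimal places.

m = 1.5303, b = -2.3156

Compute the Gram sums: Σu·u = 119, Σu = 13, Σ1 = 6.
For Xᵀw: Σu·w = 152, Σw = 6.
Normal equations: [[119, 13]; [13, 6]]·[m, b]ᵀ = [152, 6]ᵀ.
Δ = 119·6 − 13² = 545.
m = (152·6 − 13·6)/545 = 834/545; b = (119·6 − 13·152)/545 = -1262/545.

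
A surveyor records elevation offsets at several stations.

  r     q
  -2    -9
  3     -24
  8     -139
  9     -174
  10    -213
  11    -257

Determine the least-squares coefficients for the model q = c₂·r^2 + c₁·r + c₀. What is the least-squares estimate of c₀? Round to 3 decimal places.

With design matrix M, MᵀM = [[35395, 3591, 379]; [3591, 379, 39]; [379, 39, 6]] and Mᵀq = [-75639, -7689, -816]ᵀ.
Solving the 3×3 system (Gaussian elimination) gives c₂ = -1004505/498976, c₁ = -457995/498976, c₀ = -179067/62372.

c₀ = -2.871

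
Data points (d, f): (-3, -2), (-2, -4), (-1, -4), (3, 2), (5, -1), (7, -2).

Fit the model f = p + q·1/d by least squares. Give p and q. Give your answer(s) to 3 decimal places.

p = -1.137, q = 3.609

MᵀM·[p, q]ᵀ = Mᵀf reads: 6·p + (-81/70)·q = -11;  (-81/70)·p + (67589/44100)·q = 719/105.
(Σ1 = 6, Σ1/d = -81/70, Σ1/d·1/d = 67589/44100, Σf = -11, Σ1/d·f = 719/105.)
Eliminating q: (67589/44100)·(row 1) − (-81/70)·(row 2) gives (23099/2940)·p = (67589/44100)·(-11) − (-81/70)·(719/105) = -78809/8820, so p = -78809/69297.
Then q = ((719/105) − (-81/70)·(-78809/69297))/(67589/44100) = 83370/23099.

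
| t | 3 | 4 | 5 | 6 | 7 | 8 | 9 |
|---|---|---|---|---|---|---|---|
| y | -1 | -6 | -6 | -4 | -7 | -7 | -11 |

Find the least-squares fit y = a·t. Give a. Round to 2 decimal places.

With design matrix X, XᵀX = [[280]] and Xᵀy = [-285]ᵀ.
Hence a = -285 / 280 ≈ -1.01786.

a = -1.02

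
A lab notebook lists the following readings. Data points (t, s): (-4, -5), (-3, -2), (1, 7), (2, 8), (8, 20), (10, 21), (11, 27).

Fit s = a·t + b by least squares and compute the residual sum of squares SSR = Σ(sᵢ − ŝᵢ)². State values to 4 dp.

SSR = 11.2203

Entries of AᵀA: Σt·t = 315, Σt = 25, Σ1 = 7.
And Σt·s = 716, Σs = 76.
Normal equations: [[315, 25]; [25, 7]]·[a, b]ᵀ = [716, 76]ᵀ.
Eliminating b: 7·(row 1) − 25·(row 2) gives 1580·a = 7·716 − 25·76 = 3112, so a = 778/395.
Then b = (76 − 25·(778/395))/7 = 302/79.
Residuals: -373/395, 34/395, 477/395, 94/395, 166/395, -199/79, 597/395; SSR = 4432/395.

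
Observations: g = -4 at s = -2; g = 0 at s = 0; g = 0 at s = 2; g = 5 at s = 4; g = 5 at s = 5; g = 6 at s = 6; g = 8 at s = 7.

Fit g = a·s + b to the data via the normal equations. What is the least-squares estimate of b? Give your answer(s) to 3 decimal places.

Compute the Gram sums: Σs·s = 134, Σs = 22, Σ1 = 7.
Right-hand side: Σs·g = 145, Σg = 20.
Normal equations: [[134, 22]; [22, 7]]·[a, b]ᵀ = [145, 20]ᵀ.
Δ = 134·7 − 22² = 454.
a = (145·7 − 22·20)/454 = 575/454; b = (134·20 − 22·145)/454 = -255/227.

b = -1.123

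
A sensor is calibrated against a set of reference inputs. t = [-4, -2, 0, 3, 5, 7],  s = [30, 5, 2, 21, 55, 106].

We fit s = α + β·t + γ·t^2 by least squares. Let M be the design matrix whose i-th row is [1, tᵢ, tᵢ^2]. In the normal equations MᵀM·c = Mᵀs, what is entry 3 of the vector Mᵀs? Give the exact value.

7258

Entry 3 ↔ basis t^2, so (Mᵀs)_{3} = Σᵢ (t^2)·sᵢ = (16)·(30) + (4)·(5) + (0)·(2) + (9)·(21) + (25)·(55) + (49)·(106) = 7258.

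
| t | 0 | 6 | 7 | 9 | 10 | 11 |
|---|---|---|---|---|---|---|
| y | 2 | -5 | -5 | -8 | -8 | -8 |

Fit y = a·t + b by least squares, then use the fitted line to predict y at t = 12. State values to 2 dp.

Setting ∂/∂a … = 0 gives: 387·a + 43·b = -305;  43·a + 6·b = -32.
(Σt·t = 387, Σt = 43, Σ1 = 6, Σt·y = -305, Σy = -32.)
Eliminating b: 6·(row 1) − 43·(row 2) gives 473·a = 6·(-305) − 43·(-32) = -454, so a = -454/473.
Then b = ((-32) − 43·(-454/473))/6 = 17/11.
At t = 12: ŷ = (-454/473)·(12) + (17/11)·(1) = -4717/473.

ŷ = -9.97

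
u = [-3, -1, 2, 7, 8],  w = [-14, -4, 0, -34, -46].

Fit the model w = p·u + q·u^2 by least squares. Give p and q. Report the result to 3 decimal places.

p = 1.886, q = -0.958

Forming AᵀA = [[127, 835]; [835, 6595]] and Aᵀw = [-560, -4740]ᵀ gives AᵀA·[p, q]ᵀ = Aᵀw.
Δ = 127·6595 − 835² = 140340.
p = ((-560)·6595 − 835·(-4740))/140340 = 13235/7017; q = (127·(-4740) − 835·(-560))/140340 = -6719/7017.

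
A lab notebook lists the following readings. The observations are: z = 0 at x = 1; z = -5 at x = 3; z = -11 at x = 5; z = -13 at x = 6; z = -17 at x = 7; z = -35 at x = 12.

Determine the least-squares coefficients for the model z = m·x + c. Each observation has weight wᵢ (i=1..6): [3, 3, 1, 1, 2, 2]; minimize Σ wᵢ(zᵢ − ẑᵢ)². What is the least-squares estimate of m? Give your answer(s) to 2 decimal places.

From the data, Σwᵢ·x·x = 477, Σwᵢ·x = 61, Σwᵢ·1 = 12.
Right-hand side: Σwᵢ·x·z = -1256, Σwᵢ·z = -143.
So MᵀWM·[m, c]ᵀ = MᵀWz: [[477, 61]; [61, 12]]·[m, c]ᵀ = [-1256, -143]ᵀ.
Eliminating c: 12·(row 1) − 61·(row 2) gives 2003·m = 12·(-1256) − 61·(-143) = -6349, so m = -6349/2003.
Then c = ((-143) − 61·(-6349/2003))/12 = 8405/2003.

m = -3.17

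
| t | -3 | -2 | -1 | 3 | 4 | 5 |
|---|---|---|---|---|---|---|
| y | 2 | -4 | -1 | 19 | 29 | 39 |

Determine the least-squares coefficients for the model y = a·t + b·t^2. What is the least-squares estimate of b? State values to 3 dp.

b = 1.025

Setting ∂/∂a … = 0 gives: 64·a + 180·b = 371;  180·a + 1060·b = 1611.
Determinant 64·1060 − 180² = 35440.
a = (371·1060 − 180·1611)/35440 = 1291/443; b = (64·1611 − 180·371)/35440 = 9081/8860.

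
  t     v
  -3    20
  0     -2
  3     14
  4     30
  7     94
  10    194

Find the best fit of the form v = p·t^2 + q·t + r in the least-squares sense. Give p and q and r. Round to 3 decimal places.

From the data, Σt^2·t^2 = 12819, Σt^2·t = 1407, Σt^2 = 183, Σt·t = 183, Σt = 21, Σ1 = 6.
And Σt^2·v = 24792, Σt·v = 2700, Σv = 350.
So XᵀX·[p, q, r]ᵀ = Xᵀv: [[12819, 1407, 183]; [1407, 183, 21]; [183, 21, 6]]·[p, q, r]ᵀ = [24792, 2700, 350]ᵀ.
Inverting the 3×3 Gram matrix, [p, q, r]ᵀ = [79/39, -673/949, -2752/2847]ᵀ.

p = 2.026, q = -0.709, r = -0.967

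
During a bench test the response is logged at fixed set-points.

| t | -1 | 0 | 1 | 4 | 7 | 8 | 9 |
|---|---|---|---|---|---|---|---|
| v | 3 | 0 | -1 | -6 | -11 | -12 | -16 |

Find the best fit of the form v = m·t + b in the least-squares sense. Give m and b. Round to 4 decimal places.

Sums needed: Σt·t = 212, Σt = 28, Σ1 = 7.
And Σt·v = -345, Σv = -43.
XᵀX·[m, b]ᵀ = Xᵀv becomes [[212, 28]; [28, 7]]·[m, b]ᵀ = [-345, -43]ᵀ.
det = 212·7 − 28² = 700.
m = ((-345)·7 − 28·(-43))/700 = -173/100; b = (212·(-43) − 28·(-345))/700 = 136/175.

m = -1.7300, b = 0.7771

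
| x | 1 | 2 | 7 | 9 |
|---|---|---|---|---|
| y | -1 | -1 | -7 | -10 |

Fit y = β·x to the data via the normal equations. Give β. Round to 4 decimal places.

β = -1.0519

Compute the Gram sums: Σx·x = 135.
Right-hand side: Σx·y = -142.
Normal equations: [[135]]·[β]ᵀ = [-142]ᵀ.
Hence β = -142 / 135 ≈ -1.05185.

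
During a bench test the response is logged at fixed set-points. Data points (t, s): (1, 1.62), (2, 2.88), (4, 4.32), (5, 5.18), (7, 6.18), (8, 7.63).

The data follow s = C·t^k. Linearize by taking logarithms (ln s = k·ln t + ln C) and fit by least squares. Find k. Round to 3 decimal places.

k = 0.706

Let Y = ln s. Fitting Y = k·ln t + ln C by least squares:
Σln t = 7.7142, Σ(ln t)² = 13.1032, Σln s = 8.5017, Σln t·ln s = 13.1786.
Normal system: [[13.1032, 7.7142]; [7.7142, 6]]·[k, ln C]ᵀ = [13.1786, 8.5017]ᵀ.
Slope k = (n·Σln t·ln s − Σln t·Σln s)/(n·Σ(ln t)² − (Σln t)²) = (6·13.1786 − 7.7142·8.5017)/19.1098 = 0.70581; ln C = (Σln s − k·Σln t)/n = 0.50948.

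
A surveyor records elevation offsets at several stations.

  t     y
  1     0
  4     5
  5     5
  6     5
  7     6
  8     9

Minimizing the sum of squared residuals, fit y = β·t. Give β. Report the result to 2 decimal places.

Forming XᵀX = [[191]] and Xᵀy = [189]ᵀ gives XᵀX·[β]ᵀ = Xᵀy.
Hence β = 189 / 191 ≈ 0.989529.

β = 0.99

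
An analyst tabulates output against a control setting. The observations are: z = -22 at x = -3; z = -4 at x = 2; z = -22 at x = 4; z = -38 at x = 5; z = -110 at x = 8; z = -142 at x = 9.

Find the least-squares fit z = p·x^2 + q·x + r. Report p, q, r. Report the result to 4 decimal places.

p = -1.9783, q = 1.9127, r = 1.3115

Setting ∂/∂p … = 0 gives: 11635·p + 1411·q + 199·r = -20058;  1411·p + 199·q + 25·r = -2378;  199·p + 25·q + 6·r = -338.
Inverting the 3×3 Gram matrix, [p, q, r]ᵀ = [-206152/104205, 199318/104205, 45556/34735]ᵀ.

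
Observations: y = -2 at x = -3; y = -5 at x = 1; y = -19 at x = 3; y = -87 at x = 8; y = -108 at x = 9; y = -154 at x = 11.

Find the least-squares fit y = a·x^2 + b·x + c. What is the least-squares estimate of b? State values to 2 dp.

b = -2.74

Normal-equation sums: Σx^2·x^2 = 25461, Σx^2·x = 2573, Σx^2 = 285, Σx·x = 285, Σx = 29, Σ1 = 6.
Moment sums: Σx^2·y = -33144, Σx·y = -3418, Σy = -375.
Normal equations: [[25461, 2573, 285]; [2573, 285, 29]; [285, 29, 6]]·[a, b, c]ᵀ = [-33144, -3418, -375]ᵀ.
Solving the 3×3 system (Gaussian elimination) gives a = -301137/297700, b = -814371/297700, c = -91529/74425.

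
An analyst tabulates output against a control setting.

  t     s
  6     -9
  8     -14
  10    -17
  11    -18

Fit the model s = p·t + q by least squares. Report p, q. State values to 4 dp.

With design matrix X, XᵀX = [[321, 35]; [35, 4]] and Xᵀs = [-534, -58]ᵀ.
Determinant 321·4 − 35² = 59.
p = ((-534)·4 − 35·(-58))/59 = -106/59; q = (321·(-58) − 35·(-534))/59 = 72/59.

p = -1.7966, q = 1.2203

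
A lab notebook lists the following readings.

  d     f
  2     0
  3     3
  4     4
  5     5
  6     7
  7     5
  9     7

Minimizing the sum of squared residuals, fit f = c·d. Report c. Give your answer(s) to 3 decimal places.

The normal system XᵀX·[c]ᵀ = Xᵀf is [[220]]·[c]ᵀ = [190]ᵀ.
c = 190/220 = 0.863636.

c = 0.864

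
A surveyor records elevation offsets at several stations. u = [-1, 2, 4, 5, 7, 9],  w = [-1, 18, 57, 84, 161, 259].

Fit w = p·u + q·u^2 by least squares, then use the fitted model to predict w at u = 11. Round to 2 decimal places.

Forming MᵀM = [[176, 1268]; [1268, 9860]] and Mᵀw = [4143, 31951]ᵀ gives MᵀM·[p, q]ᵀ = Mᵀw.
Eliminating q: 9860·(row 1) − 1268·(row 2) gives 127536·p = 9860·4143 − 1268·31951 = 336112, so p = 21007/7971.
Then q = (31951 − 1268·(21007/7971))/9860 = 92513/31884.
At u = 11: ŵ = (21007/7971)·(11) + (92513/31884)·(121) = 12118381/31884.

ŵ = 380.08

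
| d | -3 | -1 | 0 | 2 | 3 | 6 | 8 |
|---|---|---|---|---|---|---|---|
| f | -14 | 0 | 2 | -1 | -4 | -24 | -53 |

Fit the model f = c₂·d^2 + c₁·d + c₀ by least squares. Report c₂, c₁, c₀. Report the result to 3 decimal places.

Forming AᵀA = [[5571, 735, 123]; [735, 123, 15]; [123, 15, 7]] and Aᵀf = [-4422, -540, -94]ᵀ gives AᵀA·[c₂, c₁, c₀]ᵀ = Aᵀf.
Inverting the 3×3 Gram matrix, [c₂, c₁, c₀]ᵀ = [-1279/1216, 2105/1216, 43/32]ᵀ.

c₂ = -1.052, c₁ = 1.731, c₀ = 1.344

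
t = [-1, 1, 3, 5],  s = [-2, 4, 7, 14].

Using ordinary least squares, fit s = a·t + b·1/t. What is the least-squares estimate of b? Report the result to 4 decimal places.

b = 0.2083

From the data, Σt·t = 36, Σt·1/t = 4, Σ1/t·1/t = 484/225.
And Σt·s = 97, Σ1/t·s = 167/15.
So XᵀX·[a, b]ᵀ = Xᵀs: [[36, 4]; [4, 484/225]]·[a, b]ᵀ = [97, 167/15]ᵀ.
Δ = 36·(484/225) − 4² = 1536/25.
a = (97·(484/225) − 4·(167/15))/(1536/25) = 577/216; b = (36·(167/15) − 4·97)/(1536/25) = 5/24.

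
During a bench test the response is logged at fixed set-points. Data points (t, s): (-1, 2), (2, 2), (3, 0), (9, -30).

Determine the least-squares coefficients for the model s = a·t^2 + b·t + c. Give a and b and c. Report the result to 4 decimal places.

a = -0.4527, b = 0.4201, c = 2.8874

Sums needed: Σt^2·t^2 = 6659, Σt^2·t = 763, Σt^2 = 95, Σt·t = 95, Σt = 13, Σ1 = 4.
For Mᵀs: Σt^2·s = -2420, Σt·s = -268, Σs = -26.
Row-reducing yields a = -1303/2878, b = 1209/2878, c = 4155/1439.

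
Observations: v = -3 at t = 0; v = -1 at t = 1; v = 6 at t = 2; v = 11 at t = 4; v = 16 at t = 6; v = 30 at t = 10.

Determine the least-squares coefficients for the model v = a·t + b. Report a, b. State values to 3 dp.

a = 3.266, b = -2.688

The normal equations are: 157·a + 23·b = 451;  23·a + 6·b = 59.
(Σt·t = 157, Σt = 23, Σ1 = 6, Σt·v = 451, Σv = 59.)
Eliminating b: 6·(row 1) − 23·(row 2) gives 413·a = 6·451 − 23·59 = 1349, so a = 1349/413.
Then b = (59 − 23·(1349/413))/6 = -1110/413.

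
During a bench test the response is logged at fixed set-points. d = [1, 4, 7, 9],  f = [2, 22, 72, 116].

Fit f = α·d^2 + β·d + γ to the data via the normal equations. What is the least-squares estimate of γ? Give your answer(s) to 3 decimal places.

γ = 0.252

Normal-equation sums: Σd^2·d^2 = 9219, Σd^2·d = 1137, Σd^2 = 147, Σd·d = 147, Σd = 21, Σ1 = 4.
For Xᵀf: Σd^2·f = 13278, Σd·f = 1638, Σf = 212.
XᵀX·[α, β, γ]ᵀ = Xᵀf becomes [[9219, 1137, 147]; [1137, 147, 21]; [147, 21, 4]]·[α, β, γ]ᵀ = [13278, 1638, 212]ᵀ.
Inverting the 3×3 Gram matrix, [α, β, γ]ᵀ = [1099/762, -37/762, 32/127]ᵀ.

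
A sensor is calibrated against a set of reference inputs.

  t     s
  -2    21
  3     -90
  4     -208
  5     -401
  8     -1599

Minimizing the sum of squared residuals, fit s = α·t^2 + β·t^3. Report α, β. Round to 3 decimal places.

Forming AᵀA = [[5074, 37128]; [37128, 282658]] and Aᵀs = [-116415, -884723]ᵀ gives AᵀA·[α, β]ᵀ = Aᵀs.
Eliminating β: 282658·(row 1) − 37128·(row 2) gives 55718308·α = 282658·(-116415) − 37128·(-884723) = -57635526, so α = -28817763/27859154.
Then β = ((-884723) − 37128·(-28817763/27859154))/282658 = -83414191/27859154.

α = -1.034, β = -2.994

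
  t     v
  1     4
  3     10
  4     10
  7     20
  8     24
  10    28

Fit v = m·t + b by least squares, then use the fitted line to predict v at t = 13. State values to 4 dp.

The normal equations are: 239·m + 33·b = 686;  33·m + 6·b = 96.
(Σt·t = 239, Σt = 33, Σ1 = 6, Σt·v = 686, Σv = 96.)
Eliminating b: 6·(row 1) − 33·(row 2) gives 345·m = 6·686 − 33·96 = 948, so m = 316/115.
Then b = (96 − 33·(316/115))/6 = 102/115.
At t = 13: v̂ = (316/115)·(13) + (102/115)·(1) = 842/23.

v̂ = 36.6087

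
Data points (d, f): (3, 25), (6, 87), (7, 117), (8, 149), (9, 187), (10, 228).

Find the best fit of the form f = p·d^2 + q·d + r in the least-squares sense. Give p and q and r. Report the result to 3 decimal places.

From the data, Σd^2·d^2 = 24435, Σd^2·d = 2827, Σd^2 = 339, Σd·d = 339, Σd = 43, Σ1 = 6.
Right-hand side: Σd^2·f = 56573, Σd·f = 6571, Σf = 793.
Inverting the 3×3 Gram matrix, [p, q, r]ᵀ = [5969/2904, 11113/4840, -764/1815]ᵀ.

p = 2.055, q = 2.296, r = -0.421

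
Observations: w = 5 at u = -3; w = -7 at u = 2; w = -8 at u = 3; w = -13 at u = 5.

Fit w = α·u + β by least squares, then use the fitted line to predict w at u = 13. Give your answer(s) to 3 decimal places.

ŵ = -30.921

Compute the Gram sums: Σu·u = 47, Σu = 7, Σ1 = 4.
Moment sums: Σu·w = -118, Σw = -23.
Eliminating β: 4·(row 1) − 7·(row 2) gives 139·α = 4·(-118) − 7·(-23) = -311, so α = -311/139.
Then β = ((-23) − 7·(-311/139))/4 = -255/139.
At u = 13: ŵ = (-311/139)·(13) + (-255/139)·(1) = -4298/139.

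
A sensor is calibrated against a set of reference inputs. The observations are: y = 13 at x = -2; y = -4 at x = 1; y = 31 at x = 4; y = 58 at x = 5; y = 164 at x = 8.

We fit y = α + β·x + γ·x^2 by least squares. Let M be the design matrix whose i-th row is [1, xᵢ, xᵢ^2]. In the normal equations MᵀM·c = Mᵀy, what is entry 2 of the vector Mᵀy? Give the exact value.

Entry 2 ↔ basis x, so (Mᵀy)_{2} = Σᵢ (x)·yᵢ = (-2)·(13) + (1)·(-4) + (4)·(31) + (5)·(58) + (8)·(164) = 1696.

1696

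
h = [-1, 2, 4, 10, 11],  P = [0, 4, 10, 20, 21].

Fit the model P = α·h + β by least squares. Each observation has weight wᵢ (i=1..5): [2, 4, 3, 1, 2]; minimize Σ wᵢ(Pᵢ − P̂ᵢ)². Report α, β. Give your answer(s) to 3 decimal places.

The normal equations are: 408·α + 50·β = 814;  50·α + 12·β = 108.
(Σwᵢ·h·h = 408, Σwᵢ·h = 50, Σwᵢ·1 = 12, Σwᵢ·h·P = 814, Σwᵢ·P = 108.)
Eliminating β: 12·(row 1) − 50·(row 2) gives 2396·α = 12·814 − 50·108 = 4368, so α = 1092/599.
Then β = (108 − 50·(1092/599))/12 = 841/599.

α = 1.823, β = 1.404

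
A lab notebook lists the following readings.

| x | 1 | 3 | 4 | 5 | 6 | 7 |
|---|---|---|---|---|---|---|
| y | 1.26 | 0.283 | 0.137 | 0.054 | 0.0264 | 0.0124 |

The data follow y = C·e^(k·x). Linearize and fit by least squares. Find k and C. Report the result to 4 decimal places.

Taking logs, ln y = k·x + ln C, so regress ln y on x.
Over the data: Σx = 26.0000, Σ(x)² = 136.0000, Σln y = -13.9622, Σx·ln y = -78.6375.
Normal system: [[136.0000, 26.0000]; [26.0000, 6]]·[k, ln C]ᵀ = [-78.6375, -13.9622]ᵀ.
Slope k = (n·Σx·ln y − Σx·Σln y)/(n·Σ(x)² − (Σx)²) = (6·-78.6375 − 26.0000·-13.9622)/140.0000 = -0.77720; ln C = (Σln y − k·Σx)/n = 1.04084, so C = exp(1.04084) = 2.83159.

k = -0.7772, C = 2.8316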